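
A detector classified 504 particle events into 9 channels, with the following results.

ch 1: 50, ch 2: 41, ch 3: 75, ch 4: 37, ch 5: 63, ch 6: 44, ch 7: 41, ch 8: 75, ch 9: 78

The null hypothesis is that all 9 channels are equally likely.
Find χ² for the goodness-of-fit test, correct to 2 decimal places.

40.11

Under H₀ each category has probability 1/9, so each expected count is 504/9 = 56.
χ² = (50−56)²/56 + (41−56)²/56 + (75−56)²/56 + (37−56)²/56 + (63−56)²/56 + (44−56)²/56 + (41−56)²/56 + (75−56)²/56 + (78−56)²/56
   = 0.643 + 4.018 + 6.446 + 6.446 + 0.875 + 2.571 + 4.018 + 6.446 + 8.643
Sum = 40.11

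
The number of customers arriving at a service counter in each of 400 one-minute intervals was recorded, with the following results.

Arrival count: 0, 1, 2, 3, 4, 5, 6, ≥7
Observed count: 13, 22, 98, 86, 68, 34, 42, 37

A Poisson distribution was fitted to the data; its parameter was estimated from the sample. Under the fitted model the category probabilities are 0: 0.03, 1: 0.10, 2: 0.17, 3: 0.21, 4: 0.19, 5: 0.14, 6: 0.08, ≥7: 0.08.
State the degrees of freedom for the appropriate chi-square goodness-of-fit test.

There are k = 8 categories and 1 parameter estimated from the data, so df = 8 − 1 − 1 = 6.

6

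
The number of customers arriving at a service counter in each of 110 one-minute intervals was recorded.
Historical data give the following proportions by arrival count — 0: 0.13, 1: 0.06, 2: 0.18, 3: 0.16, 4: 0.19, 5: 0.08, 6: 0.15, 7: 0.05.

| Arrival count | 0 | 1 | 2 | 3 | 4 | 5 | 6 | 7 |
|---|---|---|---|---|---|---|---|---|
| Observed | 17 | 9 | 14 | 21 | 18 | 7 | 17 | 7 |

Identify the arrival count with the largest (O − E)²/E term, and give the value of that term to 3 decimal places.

Expected counts E_i = n·p_i: 110×0.13 = 14.3, 110×0.06 = 6.6, 110×0.18 = 19.8, 110×0.16 = 17.6, 110×0.19 = 20.9, 110×0.08 = 8.8, 110×0.15 = 16.5, 110×0.05 = 5.5.
cat         O        E   (O−E)²/E
0          17     14.3     0.5098
1           9      6.6     0.8727
2          14     19.8     1.6990
3          21     17.6     0.6568
4          18     20.9     0.4024
5           7      8.8     0.3682
6          17     16.5     0.0152
7           7      5.5     0.4091
The largest term is for 2: 1.699.

2, 1.699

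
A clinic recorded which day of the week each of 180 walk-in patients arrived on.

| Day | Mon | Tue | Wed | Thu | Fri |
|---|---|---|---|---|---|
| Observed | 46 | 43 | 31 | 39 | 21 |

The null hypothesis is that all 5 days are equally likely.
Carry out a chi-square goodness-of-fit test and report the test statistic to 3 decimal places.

Under H₀ each category has probability 1/5, so each expected count is 180/5 = 36.
cat         O        E   (O−E)²/E
Mon        46       36     2.7778
Tue        43       36     1.3611
Wed        31       36     0.6944
Thu        39       36     0.2500
Fri        21       36     6.2500
Sum = 11.333

11.333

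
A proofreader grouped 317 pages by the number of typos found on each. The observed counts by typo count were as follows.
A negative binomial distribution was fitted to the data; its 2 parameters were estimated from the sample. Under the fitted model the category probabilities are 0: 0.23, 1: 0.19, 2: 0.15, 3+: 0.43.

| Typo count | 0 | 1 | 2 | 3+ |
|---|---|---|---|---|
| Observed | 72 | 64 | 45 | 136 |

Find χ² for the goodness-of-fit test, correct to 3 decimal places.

0.385

Expected counts E_i = n·p_i: 317×0.23 = 72.91, 317×0.19 = 60.23, 317×0.15 = 47.55, 317×0.43 = 136.31.
χ² = (72−72.91)²/72.91 + (64−60.23)²/60.23 + (45−47.55)²/47.55 + (136−136.31)²/136.31
   = 0.0114 + 0.2360 + 0.1368 + 0.0007
Sum = 0.385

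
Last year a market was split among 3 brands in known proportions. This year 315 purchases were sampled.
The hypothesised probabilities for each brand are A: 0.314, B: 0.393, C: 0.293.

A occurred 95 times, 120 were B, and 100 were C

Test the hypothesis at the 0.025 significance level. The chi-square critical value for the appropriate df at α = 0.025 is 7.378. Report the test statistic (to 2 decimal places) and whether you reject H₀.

Expected counts E_i = n·p_i: 315×0.314 = 98.91, 315×0.393 = 123.795, 315×0.293 = 92.295.
cat         O        E   (O−E)²/E
A          95    98.91      0.155
B         120  123.795      0.116
C         100   92.295      0.643
Sum = 0.91
df = 2. Since 0.91 < 7.378, we do not reject H₀.

0.91; do not reject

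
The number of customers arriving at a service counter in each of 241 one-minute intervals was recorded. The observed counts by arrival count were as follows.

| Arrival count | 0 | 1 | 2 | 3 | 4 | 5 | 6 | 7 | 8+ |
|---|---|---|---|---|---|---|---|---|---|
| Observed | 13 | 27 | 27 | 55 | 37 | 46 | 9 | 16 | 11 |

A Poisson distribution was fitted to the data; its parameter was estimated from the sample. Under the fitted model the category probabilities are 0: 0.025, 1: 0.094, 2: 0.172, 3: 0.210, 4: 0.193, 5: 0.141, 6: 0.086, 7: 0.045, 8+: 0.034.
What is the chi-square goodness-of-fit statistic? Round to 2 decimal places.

Expected counts E_i = n·p_i: 241×0.025 = 6.025, 241×0.094 = 22.654, 241×0.172 = 41.452, 241×0.210 = 50.61, 241×0.193 = 46.513, 241×0.141 = 33.981, 241×0.086 = 20.726, 241×0.045 = 10.845, 241×0.034 = 8.194.
χ² = (13−6.025)²/6.025 + (27−22.654)²/22.654 + (27−41.452)²/41.452 + (55−50.61)²/50.61 + (37−46.513)²/46.513 + (46−33.981)²/33.981 + (9−20.726)²/20.726 + (16−10.845)²/10.845 + (11−8.194)²/8.194
   = 8.075 + 0.834 + 5.039 + 0.381 + 1.946 + 4.251 + 6.634 + 2.450 + 0.961
Sum = 30.57

30.57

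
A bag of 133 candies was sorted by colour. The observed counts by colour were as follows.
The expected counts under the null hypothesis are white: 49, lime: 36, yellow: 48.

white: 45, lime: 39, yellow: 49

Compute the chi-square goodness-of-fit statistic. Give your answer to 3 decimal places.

cat         O        E   (O−E)²/E
white      45       49     0.3265
lime       39       36     0.2500
yellow     49       48     0.0208
Sum = 0.597

0.597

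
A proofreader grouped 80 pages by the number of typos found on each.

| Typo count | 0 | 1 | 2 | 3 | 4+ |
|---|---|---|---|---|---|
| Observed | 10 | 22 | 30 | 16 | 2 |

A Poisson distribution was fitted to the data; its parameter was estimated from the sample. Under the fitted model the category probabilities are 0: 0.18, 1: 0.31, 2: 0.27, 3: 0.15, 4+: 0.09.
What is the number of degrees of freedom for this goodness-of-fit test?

There are k = 5 categories and 1 parameter estimated from the data, so df = 5 − 1 − 1 = 3.

3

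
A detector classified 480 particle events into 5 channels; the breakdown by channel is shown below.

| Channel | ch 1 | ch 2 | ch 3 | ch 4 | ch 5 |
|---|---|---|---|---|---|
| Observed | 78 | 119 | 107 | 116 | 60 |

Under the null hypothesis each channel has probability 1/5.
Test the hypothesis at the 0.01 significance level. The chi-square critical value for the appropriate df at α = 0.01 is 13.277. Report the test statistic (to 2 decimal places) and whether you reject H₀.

Under H₀ each category has probability 1/5, so each expected count is 480/5 = 96.
cat         O        E   (O−E)²/E
ch 1       78       96      3.375
ch 2      119       96      5.510
ch 3      107       96      1.260
ch 4      116       96      4.167
ch 5       60       96     13.500
Sum = 27.81
df = 4. Since 27.81 > 13.277, we reject H₀.

27.81; reject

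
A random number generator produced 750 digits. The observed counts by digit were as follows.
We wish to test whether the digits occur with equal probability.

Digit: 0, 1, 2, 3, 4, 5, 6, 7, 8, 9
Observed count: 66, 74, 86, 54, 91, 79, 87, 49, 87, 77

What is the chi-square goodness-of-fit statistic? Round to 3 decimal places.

Under H₀ each category has probability 1/10, so each expected count is 750/10 = 75.
cat         O        E   (O−E)²/E
0          66       75     1.0800
1          74       75     0.0133
2          86       75     1.6133
3          54       75     5.8800
4          91       75     3.4133
5          79       75     0.2133
6          87       75     1.9200
7          49       75     9.0133
8          87       75     1.9200
9          77       75     0.0533
Sum = 25.120

25.120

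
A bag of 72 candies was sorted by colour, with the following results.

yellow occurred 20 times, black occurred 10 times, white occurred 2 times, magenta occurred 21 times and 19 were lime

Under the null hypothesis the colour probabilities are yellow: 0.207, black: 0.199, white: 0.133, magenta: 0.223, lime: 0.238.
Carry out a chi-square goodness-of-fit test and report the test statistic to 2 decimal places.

Expected counts E_i = n·p_i: 72×0.207 = 14.904, 72×0.199 = 14.328, 72×0.133 = 9.576, 72×0.223 = 16.056, 72×0.238 = 17.136.
cat          O        E   (O−E)²/E
yellow      20   14.904      1.742
black       10   14.328      1.307
white        2    9.576      5.994
magenta     21   16.056      1.522
lime        19   17.136      0.203
Sum = 10.77

10.77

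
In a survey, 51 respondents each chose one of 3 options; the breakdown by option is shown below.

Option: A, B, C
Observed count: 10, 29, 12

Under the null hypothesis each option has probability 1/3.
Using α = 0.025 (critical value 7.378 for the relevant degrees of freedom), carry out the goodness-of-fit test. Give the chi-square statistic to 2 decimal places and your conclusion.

Expected count for each of the 3 categories: 51/3 = 17.
A: (10 − 17)²/17 = 49/17 = 2.882
B: (29 − 17)²/17 = 144/17 = 8.471
C: (12 − 17)²/17 = 25/17 = 1.471
Sum = 12.82
df = 2. Since 12.82 > 7.378, we reject H₀.

12.82; reject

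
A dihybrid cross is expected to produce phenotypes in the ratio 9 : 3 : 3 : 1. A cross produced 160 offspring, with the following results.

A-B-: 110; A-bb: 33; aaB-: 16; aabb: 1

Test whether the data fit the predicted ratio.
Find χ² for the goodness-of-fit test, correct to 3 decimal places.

19.378

Ratio total = 16. Expected counts: 160×9/16 = 90, 160×3/16 = 30, 160×3/16 = 30, 160×1/16 = 10.
A-B-: (110 − 90)²/90 = 400/90 = 4.4444
A-bb: (33 − 30)²/30 = 9/30 = 0.3000
aaB-: (16 − 30)²/30 = 196/30 = 6.5333
aabb: (1 − 10)²/10 = 81/10 = 8.1000
Sum = 19.378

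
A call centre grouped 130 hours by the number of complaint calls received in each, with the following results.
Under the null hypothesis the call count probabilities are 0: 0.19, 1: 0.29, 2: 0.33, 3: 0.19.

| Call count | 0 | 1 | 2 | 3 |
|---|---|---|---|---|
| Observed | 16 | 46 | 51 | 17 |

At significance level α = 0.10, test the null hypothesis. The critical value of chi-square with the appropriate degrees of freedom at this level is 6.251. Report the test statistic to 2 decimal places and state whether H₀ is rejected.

8.82; reject

Expected counts E_i = n·p_i: 130×0.19 = 24.7, 130×0.29 = 37.7, 130×0.33 = 42.9, 130×0.19 = 24.7.
cat         O        E   (O−E)²/E
0          16     24.7      3.064
1          46     37.7      1.827
2          51     42.9      1.529
3          17     24.7      2.400
Sum = 8.82
df = 3. Since 8.82 > 6.251, we reject H₀.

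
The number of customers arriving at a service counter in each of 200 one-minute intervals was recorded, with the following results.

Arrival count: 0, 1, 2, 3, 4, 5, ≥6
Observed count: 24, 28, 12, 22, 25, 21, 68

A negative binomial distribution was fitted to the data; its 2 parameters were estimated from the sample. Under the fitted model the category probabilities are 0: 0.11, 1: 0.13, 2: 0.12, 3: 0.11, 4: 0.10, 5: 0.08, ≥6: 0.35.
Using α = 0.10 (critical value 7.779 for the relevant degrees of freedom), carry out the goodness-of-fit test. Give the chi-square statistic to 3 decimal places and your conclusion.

Expected counts E_i = n·p_i: 200×0.11 = 22, 200×0.13 = 26, 200×0.12 = 24, 200×0.11 = 22, 200×0.10 = 20, 200×0.08 = 16, 200×0.35 = 70.
χ² = (24−22)²/22 + (28−26)²/26 + (12−24)²/24 + (22−22)²/22 + (25−20)²/20 + (21−16)²/16 + (68−70)²/70
   = 0.1818 + 0.1538 + 6.0000 + 0.0000 + 1.2500 + 1.5625 + 0.0571
Sum = 9.205
df = 4. Since 9.205 > 7.779, we reject H₀.

9.205; reject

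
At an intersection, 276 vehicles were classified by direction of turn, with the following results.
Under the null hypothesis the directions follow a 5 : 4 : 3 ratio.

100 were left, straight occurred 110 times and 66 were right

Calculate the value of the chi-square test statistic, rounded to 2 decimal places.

5.61

Ratio total = 12. Expected counts: 276×5/12 = 115, 276×4/12 = 92, 276×3/12 = 69.
left: (100 − 115)²/115 = 225/115 = 1.957
straight: (110 − 92)²/92 = 324/92 = 3.522
right: (66 − 69)²/69 = 9/69 = 0.130
Sum = 5.61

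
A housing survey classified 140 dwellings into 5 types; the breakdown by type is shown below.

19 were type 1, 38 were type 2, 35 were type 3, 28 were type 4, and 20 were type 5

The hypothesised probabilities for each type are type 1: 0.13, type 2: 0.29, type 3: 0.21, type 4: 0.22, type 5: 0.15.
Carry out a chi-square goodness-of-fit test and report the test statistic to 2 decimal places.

1.57

Expected counts E_i = n·p_i: 140×0.13 = 18.2, 140×0.29 = 40.6, 140×0.21 = 29.4, 140×0.22 = 30.8, 140×0.15 = 21.
type 1: (19 − 18.2)²/18.2 = 0.64/18.2 = 0.035
type 2: (38 − 40.6)²/40.6 = 6.76/40.6 = 0.167
type 3: (35 − 29.4)²/29.4 = 31.36/29.4 = 1.067
type 4: (28 − 30.8)²/30.8 = 7.84/30.8 = 0.255
type 5: (20 − 21)²/21 = 1/21 = 0.048
Sum = 1.57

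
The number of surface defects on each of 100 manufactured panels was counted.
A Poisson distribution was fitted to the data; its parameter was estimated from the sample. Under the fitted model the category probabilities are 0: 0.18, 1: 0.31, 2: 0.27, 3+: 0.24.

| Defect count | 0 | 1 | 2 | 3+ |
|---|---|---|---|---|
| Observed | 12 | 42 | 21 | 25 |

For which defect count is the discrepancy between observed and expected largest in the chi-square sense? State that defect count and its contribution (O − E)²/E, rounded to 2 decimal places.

1, 3.90

Expected counts E_i = n·p_i: 100×0.18 = 18, 100×0.31 = 31, 100×0.27 = 27, 100×0.24 = 24.
cat         O        E   (O−E)²/E
0          12       18      2.000
1          42       31      3.903
2          21       27      1.333
3+         25       24      0.042
The largest term is for 1: 3.90.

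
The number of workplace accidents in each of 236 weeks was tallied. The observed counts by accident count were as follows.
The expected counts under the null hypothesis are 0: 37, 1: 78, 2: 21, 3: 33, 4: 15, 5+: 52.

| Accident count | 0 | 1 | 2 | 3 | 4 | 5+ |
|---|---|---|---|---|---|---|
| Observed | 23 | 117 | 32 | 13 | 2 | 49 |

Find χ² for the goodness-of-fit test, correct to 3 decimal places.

54.120

χ² = (23−37)²/37 + (117−78)²/78 + (32−21)²/21 + (13−33)²/33 + (2−15)²/15 + (49−52)²/52
   = 5.2973 + 19.5000 + 5.7619 + 12.1212 + 11.2667 + 0.1731
Sum = 54.120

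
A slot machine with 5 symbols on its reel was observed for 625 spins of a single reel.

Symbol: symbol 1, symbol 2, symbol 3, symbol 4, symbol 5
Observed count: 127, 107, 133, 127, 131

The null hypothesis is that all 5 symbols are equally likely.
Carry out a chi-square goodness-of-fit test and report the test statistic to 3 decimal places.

3.456

Expected count for each of the 5 categories: 625/5 = 125.
cat           O        E   (O−E)²/E
symbol 1    127      125     0.0320
symbol 2    107      125     2.5920
symbol 3    133      125     0.5120
symbol 4    127      125     0.0320
symbol 5    131      125     0.2880
Sum = 3.456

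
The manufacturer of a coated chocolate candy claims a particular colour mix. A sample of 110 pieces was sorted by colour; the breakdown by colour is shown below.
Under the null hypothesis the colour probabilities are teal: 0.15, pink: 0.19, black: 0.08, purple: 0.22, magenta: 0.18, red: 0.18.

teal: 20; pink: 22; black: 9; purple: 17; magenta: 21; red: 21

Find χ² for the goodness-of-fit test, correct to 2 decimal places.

3.09

Expected counts E_i = n·p_i: 110×0.15 = 16.5, 110×0.19 = 20.9, 110×0.08 = 8.8, 110×0.22 = 24.2, 110×0.18 = 19.8, 110×0.18 = 19.8.
teal: (20 − 16.5)²/16.5 = 12.25/16.5 = 0.742
pink: (22 − 20.9)²/20.9 = 1.21/20.9 = 0.058
black: (9 − 8.8)²/8.8 = 0.04/8.8 = 0.005
purple: (17 − 24.2)²/24.2 = 51.84/24.2 = 2.142
magenta: (21 − 19.8)²/19.8 = 1.44/19.8 = 0.073
red: (21 − 19.8)²/19.8 = 1.44/19.8 = 0.073
Sum = 3.09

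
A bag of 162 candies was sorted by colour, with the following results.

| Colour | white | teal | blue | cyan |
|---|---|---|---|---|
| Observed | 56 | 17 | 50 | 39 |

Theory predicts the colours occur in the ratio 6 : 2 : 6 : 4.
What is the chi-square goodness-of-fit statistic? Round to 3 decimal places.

Ratio total = 18. Expected counts: 162×6/18 = 54, 162×2/18 = 18, 162×6/18 = 54, 162×4/18 = 36.
χ² = (56−54)²/54 + (17−18)²/18 + (50−54)²/54 + (39−36)²/36
   = 0.0741 + 0.0556 + 0.2963 + 0.2500
Sum = 0.676

0.676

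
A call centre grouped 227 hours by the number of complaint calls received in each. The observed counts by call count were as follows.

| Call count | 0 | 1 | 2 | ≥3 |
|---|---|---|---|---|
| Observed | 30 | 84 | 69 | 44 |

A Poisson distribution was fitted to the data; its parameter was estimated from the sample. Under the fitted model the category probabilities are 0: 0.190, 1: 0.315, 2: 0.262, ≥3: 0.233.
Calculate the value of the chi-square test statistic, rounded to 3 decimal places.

9.201

Expected counts E_i = n·p_i: 227×0.190 = 43.13, 227×0.315 = 71.505, 227×0.262 = 59.474, 227×0.233 = 52.891.
0: (30 − 43.13)²/43.13 = 172.3969/43.13 = 3.9971
1: (84 − 71.505)²/71.505 = 156.125025/71.505 = 2.1834
2: (69 − 59.474)²/59.474 = 90.744676/59.474 = 1.5258
≥3: (44 − 52.891)²/52.891 = 79.049881/52.891 = 1.4946
Sum = 9.201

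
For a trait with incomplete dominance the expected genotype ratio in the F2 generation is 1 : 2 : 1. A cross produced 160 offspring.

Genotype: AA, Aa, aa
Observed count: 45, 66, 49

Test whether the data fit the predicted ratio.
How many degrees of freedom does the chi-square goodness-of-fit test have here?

There are k = 3 categories and no parameters were estimated from the data, so df = 3 − 1 = 2.

2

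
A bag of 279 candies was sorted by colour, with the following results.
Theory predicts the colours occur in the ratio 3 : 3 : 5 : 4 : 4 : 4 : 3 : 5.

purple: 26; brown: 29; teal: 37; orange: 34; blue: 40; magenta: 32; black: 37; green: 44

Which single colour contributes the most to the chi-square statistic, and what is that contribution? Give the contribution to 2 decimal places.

black, 3.70

Ratio total = 31. Expected counts: 279×3/31 = 27, 279×3/31 = 27, 279×5/31 = 45, 279×4/31 = 36, 279×4/31 = 36, 279×4/31 = 36, 279×3/31 = 27, 279×5/31 = 45.
purple: (26 − 27)²/27 = 1/27 = 0.037
brown: (29 − 27)²/27 = 4/27 = 0.148
teal: (37 − 45)²/45 = 64/45 = 1.422
orange: (34 − 36)²/36 = 4/36 = 0.111
blue: (40 − 36)²/36 = 16/36 = 0.444
magenta: (32 − 36)²/36 = 16/36 = 0.444
black: (37 − 27)²/27 = 100/27 = 3.704
green: (44 − 45)²/45 = 1/45 = 0.022
The largest term is for black: 3.70.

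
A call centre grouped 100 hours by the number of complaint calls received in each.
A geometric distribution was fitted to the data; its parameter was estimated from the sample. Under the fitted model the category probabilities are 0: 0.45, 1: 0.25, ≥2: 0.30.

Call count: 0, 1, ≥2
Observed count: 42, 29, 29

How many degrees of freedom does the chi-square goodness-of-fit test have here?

1

There are k = 3 categories and 1 parameter estimated from the data, so df = 3 − 1 − 1 = 1.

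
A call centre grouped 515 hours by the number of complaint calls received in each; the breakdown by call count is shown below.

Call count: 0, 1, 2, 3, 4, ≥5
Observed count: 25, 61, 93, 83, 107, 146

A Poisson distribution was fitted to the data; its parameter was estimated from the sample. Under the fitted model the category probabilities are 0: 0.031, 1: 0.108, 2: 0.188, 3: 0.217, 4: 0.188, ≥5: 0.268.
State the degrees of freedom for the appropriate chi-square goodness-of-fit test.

There are k = 6 categories and 1 parameter estimated from the data, so df = 6 − 1 − 1 = 4.

4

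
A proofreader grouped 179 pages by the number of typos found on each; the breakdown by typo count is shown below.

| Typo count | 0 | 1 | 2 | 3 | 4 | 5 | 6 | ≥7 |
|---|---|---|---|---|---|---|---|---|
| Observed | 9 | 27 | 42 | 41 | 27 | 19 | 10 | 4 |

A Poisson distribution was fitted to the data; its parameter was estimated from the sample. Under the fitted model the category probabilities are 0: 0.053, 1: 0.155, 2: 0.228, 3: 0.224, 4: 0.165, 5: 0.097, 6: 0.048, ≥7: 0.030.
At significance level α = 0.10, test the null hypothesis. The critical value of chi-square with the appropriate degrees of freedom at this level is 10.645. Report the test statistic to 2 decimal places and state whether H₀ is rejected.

Expected counts E_i = n·p_i: 179×0.053 = 9.487, 179×0.155 = 27.745, 179×0.228 = 40.812, 179×0.224 = 40.096, 179×0.165 = 29.535, 179×0.097 = 17.363, 179×0.048 = 8.592, 179×0.030 = 5.37.
χ² = (9−9.487)²/9.487 + (27−27.745)²/27.745 + (42−40.812)²/40.812 + (41−40.096)²/40.096 + (27−29.535)²/29.535 + (19−17.363)²/17.363 + (10−8.592)²/8.592 + (4−5.37)²/5.37
   = 0.025 + 0.020 + 0.035 + 0.020 + 0.218 + 0.154 + 0.231 + 0.350
Sum = 1.05
df = 6. Since 1.05 < 10.645, we do not reject H₀.

1.05; do not reject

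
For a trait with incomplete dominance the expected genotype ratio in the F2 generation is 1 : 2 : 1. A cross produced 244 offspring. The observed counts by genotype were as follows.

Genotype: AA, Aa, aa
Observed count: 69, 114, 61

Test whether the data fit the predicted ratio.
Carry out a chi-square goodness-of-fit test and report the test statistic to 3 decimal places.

1.574

Ratio total = 4. Expected counts: 244×1/4 = 61, 244×2/4 = 122, 244×1/4 = 61.
χ² = (69−61)²/61 + (114−122)²/122 + (61−61)²/61
   = 1.0492 + 0.5246 + 0.0000
Sum = 1.574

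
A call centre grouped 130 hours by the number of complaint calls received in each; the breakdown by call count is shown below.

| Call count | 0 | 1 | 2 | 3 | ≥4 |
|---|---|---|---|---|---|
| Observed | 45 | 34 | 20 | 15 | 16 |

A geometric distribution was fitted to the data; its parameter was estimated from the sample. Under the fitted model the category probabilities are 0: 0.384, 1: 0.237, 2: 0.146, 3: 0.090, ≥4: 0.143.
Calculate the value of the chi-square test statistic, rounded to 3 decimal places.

2.162

Expected counts E_i = n·p_i: 130×0.384 = 49.92, 130×0.237 = 30.81, 130×0.146 = 18.98, 130×0.090 = 11.7, 130×0.143 = 18.59.
cat         O        E   (O−E)²/E
0          45    49.92     0.4849
1          34    30.81     0.3303
2          20    18.98     0.0548
3          15     11.7     0.9308
≥4         16    18.59     0.3608
Sum = 2.162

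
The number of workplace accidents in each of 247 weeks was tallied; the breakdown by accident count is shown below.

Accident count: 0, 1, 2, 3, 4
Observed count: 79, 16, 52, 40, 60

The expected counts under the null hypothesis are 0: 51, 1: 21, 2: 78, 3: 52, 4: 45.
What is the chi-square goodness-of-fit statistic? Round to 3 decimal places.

32.999

cat         O        E   (O−E)²/E
0          79       51    15.3725
1          16       21     1.1905
2          52       78     8.6667
3          40       52     2.7692
4          60       45     5.0000
Sum = 32.999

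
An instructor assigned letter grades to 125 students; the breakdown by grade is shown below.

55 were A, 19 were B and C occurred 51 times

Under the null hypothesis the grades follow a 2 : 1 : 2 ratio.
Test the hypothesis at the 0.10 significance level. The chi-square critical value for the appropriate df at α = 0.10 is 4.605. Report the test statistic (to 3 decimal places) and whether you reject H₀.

Ratio total = 5. Expected counts: 125×2/5 = 50, 125×1/5 = 25, 125×2/5 = 50.
cat         O        E   (O−E)²/E
A          55       50     0.5000
B          19       25     1.4400
C          51       50     0.0200
Sum = 1.960
df = 2. Since 1.960 < 4.605, we do not reject H₀.

1.960; do not reject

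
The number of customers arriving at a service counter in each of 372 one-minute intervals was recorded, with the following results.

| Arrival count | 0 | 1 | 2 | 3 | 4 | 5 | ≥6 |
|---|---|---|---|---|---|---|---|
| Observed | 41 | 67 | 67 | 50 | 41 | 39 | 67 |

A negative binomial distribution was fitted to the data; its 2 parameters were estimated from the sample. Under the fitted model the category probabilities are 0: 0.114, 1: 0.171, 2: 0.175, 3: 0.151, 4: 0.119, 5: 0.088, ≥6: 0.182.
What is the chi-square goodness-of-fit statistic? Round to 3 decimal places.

Expected counts E_i = n·p_i: 372×0.114 = 42.408, 372×0.171 = 63.612, 372×0.175 = 65.1, 372×0.151 = 56.172, 372×0.119 = 44.268, 372×0.088 = 32.736, 372×0.182 = 67.704.
cat         O        E   (O−E)²/E
0          41   42.408     0.0467
1          67   63.612     0.1804
2          67     65.1     0.0555
3          50   56.172     0.6782
4          41   44.268     0.2413
5          39   32.736     1.1986
≥6         67   67.704     0.0073
Sum = 2.408

2.408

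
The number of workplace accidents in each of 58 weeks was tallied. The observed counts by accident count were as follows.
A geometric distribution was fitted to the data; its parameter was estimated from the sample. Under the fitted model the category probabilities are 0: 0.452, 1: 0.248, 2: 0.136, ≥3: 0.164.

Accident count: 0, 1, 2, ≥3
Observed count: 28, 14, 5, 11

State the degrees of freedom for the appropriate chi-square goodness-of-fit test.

2

There are k = 4 categories and 1 parameter estimated from the data, so df = 4 − 1 − 1 = 2.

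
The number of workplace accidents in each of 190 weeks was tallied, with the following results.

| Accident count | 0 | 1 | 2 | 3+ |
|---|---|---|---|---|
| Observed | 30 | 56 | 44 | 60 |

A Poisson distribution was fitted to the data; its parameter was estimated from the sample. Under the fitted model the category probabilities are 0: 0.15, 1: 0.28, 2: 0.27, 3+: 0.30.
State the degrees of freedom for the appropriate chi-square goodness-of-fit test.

There are k = 4 categories and 1 parameter estimated from the data, so df = 4 − 1 − 1 = 2.

2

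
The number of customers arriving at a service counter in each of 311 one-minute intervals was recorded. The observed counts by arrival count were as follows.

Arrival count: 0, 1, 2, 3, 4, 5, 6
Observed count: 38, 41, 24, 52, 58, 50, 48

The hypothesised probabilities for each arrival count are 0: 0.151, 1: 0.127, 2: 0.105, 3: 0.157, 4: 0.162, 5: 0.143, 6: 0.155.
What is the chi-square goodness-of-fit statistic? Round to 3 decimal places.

Expected counts E_i = n·p_i: 311×0.151 = 46.961, 311×0.127 = 39.497, 311×0.105 = 32.655, 311×0.157 = 48.827, 311×0.162 = 50.382, 311×0.143 = 44.473, 311×0.155 = 48.205.
cat         O        E   (O−E)²/E
0          38   46.961     1.7099
1          41   39.497     0.0572
2          24   32.655     2.2940
3          52   48.827     0.2062
4          58   50.382     1.1519
5          50   44.473     0.6869
6          48   48.205     0.0009
Sum = 6.107

6.107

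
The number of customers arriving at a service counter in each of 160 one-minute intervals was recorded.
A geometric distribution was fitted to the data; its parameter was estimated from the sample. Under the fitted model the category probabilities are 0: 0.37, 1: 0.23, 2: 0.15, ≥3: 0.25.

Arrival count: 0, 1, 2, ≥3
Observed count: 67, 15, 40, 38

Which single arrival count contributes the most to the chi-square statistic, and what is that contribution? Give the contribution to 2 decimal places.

Expected counts E_i = n·p_i: 160×0.37 = 59.2, 160×0.23 = 36.8, 160×0.15 = 24, 160×0.25 = 40.
0: (67 − 59.2)²/59.2 = 60.84/59.2 = 1.028
1: (15 − 36.8)²/36.8 = 475.24/36.8 = 12.914
2: (40 − 24)²/24 = 256/24 = 10.667
≥3: (38 − 40)²/40 = 4/40 = 0.100
The largest term is for 1: 12.91.

1, 12.91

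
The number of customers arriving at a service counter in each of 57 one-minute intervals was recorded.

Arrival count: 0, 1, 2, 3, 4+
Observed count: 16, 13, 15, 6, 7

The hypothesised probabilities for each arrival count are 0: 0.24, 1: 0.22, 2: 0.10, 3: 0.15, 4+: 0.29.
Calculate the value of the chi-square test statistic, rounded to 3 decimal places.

21.839

Expected counts E_i = n·p_i: 57×0.24 = 13.68, 57×0.22 = 12.54, 57×0.10 = 5.7, 57×0.15 = 8.55, 57×0.29 = 16.53.
cat         O        E   (O−E)²/E
0          16    13.68     0.3935
1          13    12.54     0.0169
2          15      5.7    15.1737
3           6     8.55     0.7605
4+          7    16.53     5.4943
Sum = 21.839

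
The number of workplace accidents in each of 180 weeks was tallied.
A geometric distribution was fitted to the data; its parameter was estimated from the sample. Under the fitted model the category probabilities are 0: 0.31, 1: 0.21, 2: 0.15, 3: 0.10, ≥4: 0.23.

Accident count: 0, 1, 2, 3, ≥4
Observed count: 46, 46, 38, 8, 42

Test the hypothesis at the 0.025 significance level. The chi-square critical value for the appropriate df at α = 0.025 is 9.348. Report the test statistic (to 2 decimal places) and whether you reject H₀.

Expected counts E_i = n·p_i: 180×0.31 = 55.8, 180×0.21 = 37.8, 180×0.15 = 27, 180×0.10 = 18, 180×0.23 = 41.4.
cat         O        E   (O−E)²/E
0          46     55.8      1.721
1          46     37.8      1.779
2          38       27      4.481
3           8       18      5.556
≥4         42     41.4      0.009
Sum = 13.55
df = 3. Since 13.55 > 9.348, we reject H₀.

13.55; reject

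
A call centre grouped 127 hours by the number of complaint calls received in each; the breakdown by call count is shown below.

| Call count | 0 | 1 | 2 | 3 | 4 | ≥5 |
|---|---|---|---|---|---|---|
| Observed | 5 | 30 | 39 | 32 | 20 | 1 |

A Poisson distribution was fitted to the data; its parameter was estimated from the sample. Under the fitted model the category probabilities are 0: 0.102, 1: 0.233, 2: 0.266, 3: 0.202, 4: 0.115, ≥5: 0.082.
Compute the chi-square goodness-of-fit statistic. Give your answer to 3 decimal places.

17.768

Expected counts E_i = n·p_i: 127×0.102 = 12.954, 127×0.233 = 29.591, 127×0.266 = 33.782, 127×0.202 = 25.654, 127×0.115 = 14.605, 127×0.082 = 10.414.
χ² = (5−12.954)²/12.954 + (30−29.591)²/29.591 + (39−33.782)²/33.782 + (32−25.654)²/25.654 + (20−14.605)²/14.605 + (1−10.414)²/10.414
   = 4.8839 + 0.0057 + 0.8060 + 1.5698 + 1.9929 + 8.5100
Sum = 17.768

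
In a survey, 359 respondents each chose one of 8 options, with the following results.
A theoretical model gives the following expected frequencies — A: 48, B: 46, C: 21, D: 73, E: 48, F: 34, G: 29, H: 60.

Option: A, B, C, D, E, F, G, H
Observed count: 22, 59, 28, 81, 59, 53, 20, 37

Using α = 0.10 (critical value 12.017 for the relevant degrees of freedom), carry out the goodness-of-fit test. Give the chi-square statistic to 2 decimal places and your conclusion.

χ² = (22−48)²/48 + (59−46)²/46 + (28−21)²/21 + (81−73)²/73 + (59−48)²/48 + (53−34)²/34 + (20−29)²/29 + (37−60)²/60
   = 14.083 + 3.674 + 2.333 + 0.877 + 2.521 + 10.618 + 2.793 + 8.817
Sum = 45.72
df = 7. Since 45.72 > 12.017, we reject H₀.

45.72; reject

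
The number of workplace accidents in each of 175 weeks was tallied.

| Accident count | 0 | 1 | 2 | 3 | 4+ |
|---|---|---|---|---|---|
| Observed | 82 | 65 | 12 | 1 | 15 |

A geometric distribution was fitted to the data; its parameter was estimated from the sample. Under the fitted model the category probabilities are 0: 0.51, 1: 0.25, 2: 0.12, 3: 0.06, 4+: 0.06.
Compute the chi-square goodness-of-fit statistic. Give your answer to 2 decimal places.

25.29

Expected counts E_i = n·p_i: 175×0.51 = 89.25, 175×0.25 = 43.75, 175×0.12 = 21, 175×0.06 = 10.5, 175×0.06 = 10.5.
0: (82 − 89.25)²/89.25 = 52.5625/89.25 = 0.589
1: (65 − 43.75)²/43.75 = 451.5625/43.75 = 10.321
2: (12 − 21)²/21 = 81/21 = 3.857
3: (1 − 10.5)²/10.5 = 90.25/10.5 = 8.595
4+: (15 − 10.5)²/10.5 = 20.25/10.5 = 1.929
Sum = 25.29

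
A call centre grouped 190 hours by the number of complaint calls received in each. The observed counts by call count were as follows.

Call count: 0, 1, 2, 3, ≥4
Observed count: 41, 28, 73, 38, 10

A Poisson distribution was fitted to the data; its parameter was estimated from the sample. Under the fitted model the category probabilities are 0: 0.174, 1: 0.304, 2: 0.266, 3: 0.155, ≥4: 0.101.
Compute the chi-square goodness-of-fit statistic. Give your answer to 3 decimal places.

34.105

Expected counts E_i = n·p_i: 190×0.174 = 33.06, 190×0.304 = 57.76, 190×0.266 = 50.54, 190×0.155 = 29.45, 190×0.101 = 19.19.
cat         O        E   (O−E)²/E
0          41    33.06     1.9069
1          28    57.76    15.3334
2          73    50.54     9.9812
3          38    29.45     2.4823
≥4         10    19.19     4.4010
Sum = 34.105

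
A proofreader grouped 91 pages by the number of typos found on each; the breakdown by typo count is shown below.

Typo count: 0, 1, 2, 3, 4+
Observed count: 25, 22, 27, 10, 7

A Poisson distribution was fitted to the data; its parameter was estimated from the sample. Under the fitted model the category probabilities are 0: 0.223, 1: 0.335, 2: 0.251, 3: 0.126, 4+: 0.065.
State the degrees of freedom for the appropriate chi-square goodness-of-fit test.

There are k = 5 categories and 1 parameter estimated from the data, so df = 5 − 1 − 1 = 3.

3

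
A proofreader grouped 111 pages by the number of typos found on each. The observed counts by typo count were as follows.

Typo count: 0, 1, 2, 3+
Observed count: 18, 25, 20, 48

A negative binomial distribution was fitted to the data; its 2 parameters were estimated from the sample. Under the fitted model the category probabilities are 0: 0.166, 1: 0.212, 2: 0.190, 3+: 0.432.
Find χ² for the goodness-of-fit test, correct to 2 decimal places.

0.16

Expected counts E_i = n·p_i: 111×0.166 = 18.426, 111×0.212 = 23.532, 111×0.190 = 21.09, 111×0.432 = 47.952.
χ² = (18−18.426)²/18.426 + (25−23.532)²/23.532 + (20−21.09)²/21.09 + (48−47.952)²/47.952
   = 0.010 + 0.092 + 0.056 + 0.000
Sum = 0.16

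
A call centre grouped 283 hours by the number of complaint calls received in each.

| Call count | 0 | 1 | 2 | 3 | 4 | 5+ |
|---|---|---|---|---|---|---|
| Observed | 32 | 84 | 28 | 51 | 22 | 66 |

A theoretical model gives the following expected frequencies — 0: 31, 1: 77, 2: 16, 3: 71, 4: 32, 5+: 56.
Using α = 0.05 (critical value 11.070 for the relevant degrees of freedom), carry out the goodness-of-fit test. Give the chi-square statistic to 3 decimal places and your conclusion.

cat         O        E   (O−E)²/E
0          32       31     0.0323
1          84       77     0.6364
2          28       16     9.0000
3          51       71     5.6338
4          22       32     3.1250
5+         66       56     1.7857
Sum = 20.213
df = 5. Since 20.213 > 11.070, we reject H₀.

20.213; reject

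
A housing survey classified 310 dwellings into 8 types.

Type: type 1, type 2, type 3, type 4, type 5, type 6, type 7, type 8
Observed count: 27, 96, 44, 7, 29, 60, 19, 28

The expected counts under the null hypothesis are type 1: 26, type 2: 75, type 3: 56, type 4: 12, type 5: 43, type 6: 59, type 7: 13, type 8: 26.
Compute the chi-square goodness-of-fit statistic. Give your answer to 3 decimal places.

type 1: (27 − 26)²/26 = 1/26 = 0.0385
type 2: (96 − 75)²/75 = 441/75 = 5.8800
type 3: (44 − 56)²/56 = 144/56 = 2.5714
type 4: (7 − 12)²/12 = 25/12 = 2.0833
type 5: (29 − 43)²/43 = 196/43 = 4.5581
type 6: (60 − 59)²/59 = 1/59 = 0.0169
type 7: (19 − 13)²/13 = 36/13 = 2.7692
type 8: (28 − 26)²/26 = 4/26 = 0.1538
Sum = 18.071

18.071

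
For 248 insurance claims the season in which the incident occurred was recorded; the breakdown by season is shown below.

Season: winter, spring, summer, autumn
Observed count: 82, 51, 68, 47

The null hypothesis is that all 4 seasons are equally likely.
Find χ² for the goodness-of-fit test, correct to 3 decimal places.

Expected count for each of the 4 categories: 248/4 = 62.
χ² = (82−62)²/62 + (51−62)²/62 + (68−62)²/62 + (47−62)²/62
   = 6.4516 + 1.9516 + 0.5806 + 3.6290
Sum = 12.613

12.613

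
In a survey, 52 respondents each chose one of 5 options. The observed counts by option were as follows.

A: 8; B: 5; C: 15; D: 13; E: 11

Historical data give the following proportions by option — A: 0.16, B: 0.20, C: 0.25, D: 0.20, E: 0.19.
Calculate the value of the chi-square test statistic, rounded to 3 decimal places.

Expected counts E_i = n·p_i: 52×0.16 = 8.32, 52×0.20 = 10.4, 52×0.25 = 13, 52×0.20 = 10.4, 52×0.19 = 9.88.
cat         O        E   (O−E)²/E
A           8     8.32     0.0123
B           5     10.4     2.8038
C          15       13     0.3077
D          13     10.4     0.6500
E          11     9.88     0.1270
Sum = 3.901

3.901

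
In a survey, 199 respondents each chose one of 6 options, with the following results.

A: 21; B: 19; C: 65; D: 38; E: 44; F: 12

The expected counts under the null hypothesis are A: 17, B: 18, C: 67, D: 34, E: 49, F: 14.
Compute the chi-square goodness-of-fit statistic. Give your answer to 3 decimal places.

2.323

A: (21 − 17)²/17 = 16/17 = 0.9412
B: (19 − 18)²/18 = 1/18 = 0.0556
C: (65 − 67)²/67 = 4/67 = 0.0597
D: (38 − 34)²/34 = 16/34 = 0.4706
E: (44 − 49)²/49 = 25/49 = 0.5102
F: (12 − 14)²/14 = 4/14 = 0.2857
Sum = 2.323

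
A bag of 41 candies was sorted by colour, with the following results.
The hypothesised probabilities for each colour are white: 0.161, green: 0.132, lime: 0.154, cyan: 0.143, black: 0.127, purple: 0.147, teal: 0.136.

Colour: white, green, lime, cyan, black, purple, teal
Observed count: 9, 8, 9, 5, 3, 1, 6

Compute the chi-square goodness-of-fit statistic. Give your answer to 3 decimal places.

8.540

Expected counts E_i = n·p_i: 41×0.161 = 6.601, 41×0.132 = 5.412, 41×0.154 = 6.314, 41×0.143 = 5.863, 41×0.127 = 5.207, 41×0.147 = 6.027, 41×0.136 = 5.576.
χ² = (9−6.601)²/6.601 + (8−5.412)²/5.412 + (9−6.314)²/6.314 + (5−5.863)²/5.863 + (3−5.207)²/5.207 + (1−6.027)²/6.027 + (6−5.576)²/5.576
   = 0.8719 + 1.2376 + 1.1426 + 0.1270 + 0.9354 + 4.1929 + 0.0322
Sum = 8.540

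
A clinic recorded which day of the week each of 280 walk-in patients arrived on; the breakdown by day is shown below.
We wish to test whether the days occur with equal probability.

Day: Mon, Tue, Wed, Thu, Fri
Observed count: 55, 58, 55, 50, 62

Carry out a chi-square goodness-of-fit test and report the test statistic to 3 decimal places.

Under H₀ each category has probability 1/5, so each expected count is 280/5 = 56.
cat         O        E   (O−E)²/E
Mon        55       56     0.0179
Tue        58       56     0.0714
Wed        55       56     0.0179
Thu        50       56     0.6429
Fri        62       56     0.6429
Sum = 1.393

1.393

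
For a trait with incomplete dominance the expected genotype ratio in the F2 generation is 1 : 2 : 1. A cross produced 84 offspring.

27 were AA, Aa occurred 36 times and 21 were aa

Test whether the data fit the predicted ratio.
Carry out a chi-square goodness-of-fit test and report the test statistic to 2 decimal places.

2.57

Ratio total = 4. Expected counts: 84×1/4 = 21, 84×2/4 = 42, 84×1/4 = 21.
cat         O        E   (O−E)²/E
AA         27       21      1.714
Aa         36       42      0.857
aa         21       21      0.000
Sum = 2.57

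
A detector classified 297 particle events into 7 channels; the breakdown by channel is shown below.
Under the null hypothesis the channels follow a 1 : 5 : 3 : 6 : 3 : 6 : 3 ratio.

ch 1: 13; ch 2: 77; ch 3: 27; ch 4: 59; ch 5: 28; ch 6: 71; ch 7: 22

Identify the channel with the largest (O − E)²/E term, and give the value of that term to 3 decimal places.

Ratio total = 27. Expected counts: 297×1/27 = 11, 297×5/27 = 55, 297×3/27 = 33, 297×6/27 = 66, 297×3/27 = 33, 297×6/27 = 66, 297×3/27 = 33.
cat         O        E   (O−E)²/E
ch 1       13       11     0.3636
ch 2       77       55     8.8000
ch 3       27       33     1.0909
ch 4       59       66     0.7424
ch 5       28       33     0.7576
ch 6       71       66     0.3788
ch 7       22       33     3.6667
The largest term is for ch 2: 8.800.

ch 2, 8.800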